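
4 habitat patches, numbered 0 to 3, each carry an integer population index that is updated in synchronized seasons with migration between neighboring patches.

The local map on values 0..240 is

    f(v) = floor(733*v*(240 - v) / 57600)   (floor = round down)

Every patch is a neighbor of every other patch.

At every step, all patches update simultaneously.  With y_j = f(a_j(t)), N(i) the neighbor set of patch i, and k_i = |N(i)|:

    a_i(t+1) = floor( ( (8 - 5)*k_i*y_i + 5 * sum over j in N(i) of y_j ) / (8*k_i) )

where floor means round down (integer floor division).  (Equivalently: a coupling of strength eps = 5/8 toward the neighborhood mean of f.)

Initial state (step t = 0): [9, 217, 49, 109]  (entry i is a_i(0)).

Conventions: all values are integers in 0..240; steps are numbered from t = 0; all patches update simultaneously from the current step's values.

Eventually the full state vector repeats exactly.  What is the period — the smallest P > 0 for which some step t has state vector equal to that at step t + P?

Simulating step by step:
t=0: [9, 217, 49, 109]
t=1: [85, 91, 100, 111]
t=2: [173, 174, 175, 175]
t=3: [145, 145, 145, 145]
t=4: [175, 175, 175, 175]
t=5: [144, 144, 144, 144]
t=6: [175, 175, 175, 175]

Answer: 2
Key observation: The state at step 4, [175, 175, 175, 175], reappears at step 6 — and no state repeats earlier — so the cycle the system enters has period 2.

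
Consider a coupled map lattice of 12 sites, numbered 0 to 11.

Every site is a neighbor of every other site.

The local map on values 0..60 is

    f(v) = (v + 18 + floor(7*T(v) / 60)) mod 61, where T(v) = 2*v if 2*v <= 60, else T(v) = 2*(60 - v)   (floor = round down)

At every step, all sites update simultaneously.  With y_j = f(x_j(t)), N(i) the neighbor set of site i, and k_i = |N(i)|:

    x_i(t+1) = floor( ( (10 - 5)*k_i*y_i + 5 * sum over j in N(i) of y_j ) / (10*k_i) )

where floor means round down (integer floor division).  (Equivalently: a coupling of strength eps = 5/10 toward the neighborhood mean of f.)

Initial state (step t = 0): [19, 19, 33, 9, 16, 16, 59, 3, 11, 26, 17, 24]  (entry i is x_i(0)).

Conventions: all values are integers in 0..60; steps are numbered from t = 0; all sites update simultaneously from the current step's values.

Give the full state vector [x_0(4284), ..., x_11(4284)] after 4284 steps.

Simulating step by step:
t=0: [19, 19, 33, 9, 16, 16, 59, 3, 11, 26, 17, 24]
t=1: [38, 38, 46, 33, 37, 37, 27, 29, 34, 42, 37, 41]
t=2: [18, 18, 21, 44, 45, 45, 41, 42, 45, 20, 45, 19]
t=3: [28, 28, 30, 12, 12, 12, 11, 12, 12, 29, 12, 29]
t=4: [45, 45, 47, 36, 36, 36, 36, 36, 36, 46, 36, 46]
t=5: [22, 22, 23, 46, 46, 46, 46, 46, 46, 22, 46, 22]
t=6: [32, 32, 33, 14, 14, 14, 14, 14, 14, 32, 14, 32]
t=7: [49, 49, 49, 39, 39, 39, 39, 39, 39, 49, 39, 49]
t=8: [5, 5, 5, 1, 1, 1, 1, 1, 1, 5, 1, 5]
t=9: [22, 22, 22, 20, 20, 20, 20, 20, 20, 22, 20, 22]
t=10: [44, 44, 44, 42, 42, 42, 42, 42, 42, 44, 42, 44]
t=11: [3, 3, 3, 3, 3, 3, 3, 3, 3, 3, 3, 3]
t=12: [21, 21, 21, 21, 21, 21, 21, 21, 21, 21, 21, 21]
t=13: [43, 43, 43, 43, 43, 43, 43, 43, 43, 43, 43, 43]
t=14: [3, 3, 3, 3, 3, 3, 3, 3, 3, 3, 3, 3]

Answer: [21, 21, 21, 21, 21, 21, 21, 21, 21, 21, 21, 21]
Key observation: The state at step 11, [3, 3, 3, 3, 3, 3, 3, 3, 3, 3, 3, 3], reappears at step 14: the system is in a cycle of period 3 from step 11 on.  Therefore the state at step 4284 equals the state at step 11 + ((4284 - 11) mod 3) = 12, which is [21, 21, 21, 21, 21, 21, 21, 21, 21, 21, 21, 21].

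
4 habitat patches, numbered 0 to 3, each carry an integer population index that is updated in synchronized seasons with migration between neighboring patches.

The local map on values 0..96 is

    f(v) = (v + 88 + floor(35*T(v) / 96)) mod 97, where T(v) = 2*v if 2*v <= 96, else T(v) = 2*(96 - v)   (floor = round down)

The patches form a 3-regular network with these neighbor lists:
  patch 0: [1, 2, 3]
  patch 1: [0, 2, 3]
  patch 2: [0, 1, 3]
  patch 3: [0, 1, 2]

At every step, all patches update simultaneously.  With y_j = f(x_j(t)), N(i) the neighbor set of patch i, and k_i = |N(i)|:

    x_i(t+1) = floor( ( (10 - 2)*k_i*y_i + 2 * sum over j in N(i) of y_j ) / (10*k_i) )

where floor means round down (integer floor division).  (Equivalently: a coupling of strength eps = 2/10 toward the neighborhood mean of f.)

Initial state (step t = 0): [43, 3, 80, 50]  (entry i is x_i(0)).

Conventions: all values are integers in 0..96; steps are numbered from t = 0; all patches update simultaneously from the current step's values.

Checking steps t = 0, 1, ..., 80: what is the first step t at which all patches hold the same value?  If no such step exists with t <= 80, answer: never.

Answer: 3
Key observation: Synchronization is absorbing here: once all patches are equal they stay equal, and step 3 is the first all-equal step.

Derivation:
t=0: [43, 3, 80, 50]  (not all equal)
t=1: [68, 89, 81, 75]  (not all equal)
t=2: [79, 84, 81, 81]  (not all equal)
t=3: [82, 82, 82, 82]  (all equal)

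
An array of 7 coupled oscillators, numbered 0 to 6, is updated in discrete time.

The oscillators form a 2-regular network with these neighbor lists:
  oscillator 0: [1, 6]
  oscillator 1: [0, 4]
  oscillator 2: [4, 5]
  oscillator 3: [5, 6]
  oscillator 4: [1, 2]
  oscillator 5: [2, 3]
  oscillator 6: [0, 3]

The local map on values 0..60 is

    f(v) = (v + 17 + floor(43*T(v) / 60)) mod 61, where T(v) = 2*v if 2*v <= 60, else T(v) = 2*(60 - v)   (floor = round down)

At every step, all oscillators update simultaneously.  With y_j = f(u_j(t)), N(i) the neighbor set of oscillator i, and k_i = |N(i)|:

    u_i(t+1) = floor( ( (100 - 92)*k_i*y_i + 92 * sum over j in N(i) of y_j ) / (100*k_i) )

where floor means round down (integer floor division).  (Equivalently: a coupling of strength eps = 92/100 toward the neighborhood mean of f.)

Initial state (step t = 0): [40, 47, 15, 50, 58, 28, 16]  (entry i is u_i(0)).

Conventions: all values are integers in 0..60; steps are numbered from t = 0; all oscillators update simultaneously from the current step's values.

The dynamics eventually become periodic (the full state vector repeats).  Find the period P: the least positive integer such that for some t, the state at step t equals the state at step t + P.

Answer: 4
Key observation: The state at step 39, [7, 7, 7, 7, 7, 7, 7], reappears at step 43 — and no state repeats earlier — so the cycle the system enters has period 4.

Derivation:
t=0: [40, 47, 15, 50, 58, 28, 16]
t=1: [36, 20, 22, 37, 35, 35, 24]
t=2: [10, 24, 24, 20, 8, 17, 24]
t=3: [16, 36, 44, 33, 15, 12, 21]
t=4: [19, 51, 47, 26, 26, 26, 38]
t=5: [20, 11, 19, 21, 19, 19, 11]
t=6: [39, 6, 2, 21, 20, 4, 8]
t=7: [32, 15, 15, 29, 24, 14, 17]
t=8: [53, 23, 34, 52, 49, 40, 29]
t=9: [18, 18, 22, 24, 19, 23, 19]
t=10: [33, 33, 6, 7, 31, 11, 34]
t=11: [27, 27, 35, 34, 28, 33, 30]
t=12: [24, 22, 25, 27, 23, 26, 24]
t=13: [11, 12, 15, 16, 12, 18, 17]
t=14: [51, 44, 53, 58, 49, 54, 49]
t=15: [20, 19, 19, 18, 20, 17, 17]
t=16: [27, 3, 28, 58, 2, 33, 34]
t=17: [25, 21, 24, 26, 23, 20, 19]
t=18: [5, 12, 8, 4, 10, 15, 16]
t=19: [48, 35, 46, 51, 41, 32, 29]
t=20: [25, 22, 25, 26, 24, 21, 20]
t=21: [7, 14, 10, 6, 12, 16, 16]
t=22: [51, 40, 49, 53, 46, 37, 34]
t=23: [24, 20, 23, 25, 22, 19, 19]
t=24: [3, 10, 5, 3, 7, 12, 13]
t=25: [42, 29, 39, 45, 34, 28, 25]
t=26: [21, 25, 25, 20, 25, 23, 21]
t=27: [11, 11, 13, 8, 16, 10, 5]
t=28: [36, 48, 48, 35, 46, 41, 38]
t=29: [23, 23, 22, 24, 21, 23, 25]
t=30: [13, 9, 9, 13, 9, 11, 12]
t=31: [42, 42, 40, 44, 38, 43, 47]
t=32: [22, 23, 24, 22, 23, 23, 22]
t=33: [9, 10, 11, 9, 12, 11, 9]
t=34: [39, 41, 44, 40, 42, 40, 38]
t=35: [24, 24, 23, 24, 23, 23, 24]
t=36: [14, 12, 11, 12, 12, 12, 14]
t=37: [48, 48, 45, 48, 44, 44, 48]
t=38: [21, 21, 22, 21, 21, 21, 21]
t=39: [7, 7, 7, 7, 7, 7, 7]
t=40: [34, 34, 34, 34, 34, 34, 34]
t=41: [27, 27, 27, 27, 27, 27, 27]
t=42: [21, 21, 21, 21, 21, 21, 21]
t=43: [7, 7, 7, 7, 7, 7, 7]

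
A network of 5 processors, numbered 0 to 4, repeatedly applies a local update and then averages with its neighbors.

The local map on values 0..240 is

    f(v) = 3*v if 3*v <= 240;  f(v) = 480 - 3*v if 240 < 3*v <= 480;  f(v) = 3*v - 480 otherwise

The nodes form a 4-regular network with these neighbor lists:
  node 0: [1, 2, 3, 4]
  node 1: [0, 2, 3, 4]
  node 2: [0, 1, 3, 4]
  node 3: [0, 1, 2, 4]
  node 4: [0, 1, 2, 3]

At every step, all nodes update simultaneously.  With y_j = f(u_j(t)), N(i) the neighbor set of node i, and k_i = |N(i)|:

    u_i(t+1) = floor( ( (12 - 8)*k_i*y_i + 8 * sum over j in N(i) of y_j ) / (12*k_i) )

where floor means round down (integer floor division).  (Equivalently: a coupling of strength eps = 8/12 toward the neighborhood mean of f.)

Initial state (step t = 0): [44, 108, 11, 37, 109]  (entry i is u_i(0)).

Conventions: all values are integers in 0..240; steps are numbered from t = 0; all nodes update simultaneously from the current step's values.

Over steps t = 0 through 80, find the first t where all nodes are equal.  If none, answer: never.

Simulating step by step:
t=0: [44, 108, 11, 37, 109]  (not all equal)
t=1: [119, 123, 103, 116, 123]  (not all equal)
t=2: [128, 126, 136, 130, 126]  (not all equal)
t=3: [93, 94, 89, 92, 94]  (not all equal)
t=4: [202, 202, 204, 203, 202]  (not all equal)
t=5: [127, 127, 128, 128, 127]  (not all equal)
t=6: [98, 98, 97, 97, 98]  (not all equal)
t=7: [187, 187, 187, 187, 187]  (all equal)

Answer: 7
Key observation: Synchronization is absorbing here: once all nodes are equal they stay equal, and step 7 is the first all-equal step.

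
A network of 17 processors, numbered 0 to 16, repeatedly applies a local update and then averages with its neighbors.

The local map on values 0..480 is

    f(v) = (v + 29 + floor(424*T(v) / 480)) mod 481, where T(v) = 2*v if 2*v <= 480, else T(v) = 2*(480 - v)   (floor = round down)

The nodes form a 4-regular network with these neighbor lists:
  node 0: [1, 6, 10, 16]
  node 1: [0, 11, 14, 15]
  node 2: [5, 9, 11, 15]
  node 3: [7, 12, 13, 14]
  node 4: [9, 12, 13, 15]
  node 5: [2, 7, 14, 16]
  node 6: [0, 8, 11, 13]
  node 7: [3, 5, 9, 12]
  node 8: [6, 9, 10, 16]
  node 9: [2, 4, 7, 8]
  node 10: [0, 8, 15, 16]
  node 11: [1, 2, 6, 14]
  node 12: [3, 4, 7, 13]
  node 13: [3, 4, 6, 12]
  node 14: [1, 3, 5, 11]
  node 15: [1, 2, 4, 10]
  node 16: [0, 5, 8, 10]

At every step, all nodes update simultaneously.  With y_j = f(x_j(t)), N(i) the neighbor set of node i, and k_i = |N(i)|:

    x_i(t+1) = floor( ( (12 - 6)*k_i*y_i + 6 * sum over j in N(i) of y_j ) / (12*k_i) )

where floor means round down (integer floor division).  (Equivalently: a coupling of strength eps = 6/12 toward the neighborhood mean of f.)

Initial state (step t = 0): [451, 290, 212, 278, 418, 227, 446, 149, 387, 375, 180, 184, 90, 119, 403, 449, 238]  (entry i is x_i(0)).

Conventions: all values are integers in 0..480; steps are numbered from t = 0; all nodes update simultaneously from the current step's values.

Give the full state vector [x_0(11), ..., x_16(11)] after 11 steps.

Answer: [131, 113, 103, 113, 115, 88, 169, 113, 165, 136, 127, 129, 114, 128, 104, 104, 116]

Derivation:
t=0: [451, 290, 212, 278, 418, 227, 446, 149, 387, 375, 180, 184, 90, 119, 403, 449, 238]
t=1: [84, 117, 116, 236, 136, 196, 97, 313, 101, 147, 73, 84, 271, 252, 117, 79, 149]
t=2: [295, 316, 303, 212, 336, 207, 277, 192, 329, 369, 272, 299, 214, 237, 288, 290, 331]
t=3: [167, 161, 153, 141, 147, 129, 176, 102, 149, 121, 171, 167, 139, 175, 159, 166, 148]
t=4: [125, 298, 321, 362, 319, 401, 78, 353, 327, 386, 122, 183, 356, 178, 395, 176, 326]
t=5: [302, 152, 109, 106, 112, 108, 198, 116, 179, 121, 270, 108, 115, 99, 99, 121, 194]
t=6: [184, 369, 337, 323, 340, 296, 152, 344, 112, 314, 176, 310, 337, 288, 329, 344, 132]
t=7: [152, 117, 145, 147, 142, 185, 315, 142, 298, 170, 132, 184, 142, 196, 145, 118, 271]
t=8: [360, 337, 276, 387, 321, 213, 172, 327, 177, 188, 341, 199, 381, 223, 327, 377, 227]
t=9: [118, 127, 143, 119, 129, 149, 63, 123, 68, 98, 121, 110, 121, 128, 131, 128, 141]
t=10: [348, 372, 394, 367, 371, 420, 262, 367, 269, 324, 353, 341, 368, 355, 384, 385, 381]
t=11: [131, 113, 103, 113, 115, 88, 169, 113, 165, 136, 127, 129, 114, 128, 104, 104, 116]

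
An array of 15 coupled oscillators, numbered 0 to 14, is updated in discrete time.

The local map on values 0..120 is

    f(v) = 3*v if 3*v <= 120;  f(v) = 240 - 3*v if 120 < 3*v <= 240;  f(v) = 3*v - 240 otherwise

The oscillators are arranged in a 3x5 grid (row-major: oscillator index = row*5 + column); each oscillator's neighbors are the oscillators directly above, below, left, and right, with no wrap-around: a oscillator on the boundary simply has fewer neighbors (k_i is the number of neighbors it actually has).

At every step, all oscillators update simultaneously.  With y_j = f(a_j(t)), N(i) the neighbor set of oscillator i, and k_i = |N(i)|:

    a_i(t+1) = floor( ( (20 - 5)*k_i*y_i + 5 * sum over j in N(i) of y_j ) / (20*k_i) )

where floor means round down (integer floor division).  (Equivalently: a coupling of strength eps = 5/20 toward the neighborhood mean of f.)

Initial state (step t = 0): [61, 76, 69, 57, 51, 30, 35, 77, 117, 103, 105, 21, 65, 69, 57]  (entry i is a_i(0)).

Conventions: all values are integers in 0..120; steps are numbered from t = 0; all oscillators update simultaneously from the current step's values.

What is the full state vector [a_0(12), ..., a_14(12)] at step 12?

Simulating step by step:
t=0: [61, 76, 69, 57, 51, 30, 35, 77, 117, 103, 105, 21, 65, 69, 57]
t=1: [55, 25, 32, 71, 82, 87, 89, 25, 94, 74, 75, 66, 42, 43, 64]
t=2: [68, 72, 86, 32, 10, 25, 33, 73, 45, 21, 19, 44, 104, 100, 52]
t=3: [39, 30, 25, 84, 42, 72, 88, 34, 93, 65, 65, 100, 69, 66, 78]
t=4: [102, 85, 73, 28, 92, 33, 35, 87, 41, 47, 44, 53, 41, 38, 15]
t=5: [63, 27, 25, 77, 49, 97, 92, 38, 107, 90, 103, 88, 105, 108, 60]
t=6: [54, 74, 73, 27, 74, 51, 43, 102, 75, 42, 61, 33, 74, 81, 59]
t=7: [71, 31, 29, 65, 37, 85, 100, 59, 27, 93, 66, 89, 27, 10, 61]
t=8: [33, 84, 82, 57, 93, 22, 57, 66, 71, 50, 36, 35, 70, 40, 51]
t=9: [84, 23, 14, 57, 49, 72, 65, 39, 40, 80, 102, 96, 44, 102, 91]
t=10: [20, 60, 52, 73, 78, 28, 49, 107, 105, 20, 58, 54, 100, 71, 33]
t=11: [63, 64, 76, 29, 14, 81, 88, 80, 68, 60, 69, 76, 60, 39, 85]
t=12: [44, 43, 20, 72, 49, 11, 21, 8, 43, 52, 26, 18, 55, 97, 33]

Answer: [44, 43, 20, 72, 49, 11, 21, 8, 43, 52, 26, 18, 55, 97, 33]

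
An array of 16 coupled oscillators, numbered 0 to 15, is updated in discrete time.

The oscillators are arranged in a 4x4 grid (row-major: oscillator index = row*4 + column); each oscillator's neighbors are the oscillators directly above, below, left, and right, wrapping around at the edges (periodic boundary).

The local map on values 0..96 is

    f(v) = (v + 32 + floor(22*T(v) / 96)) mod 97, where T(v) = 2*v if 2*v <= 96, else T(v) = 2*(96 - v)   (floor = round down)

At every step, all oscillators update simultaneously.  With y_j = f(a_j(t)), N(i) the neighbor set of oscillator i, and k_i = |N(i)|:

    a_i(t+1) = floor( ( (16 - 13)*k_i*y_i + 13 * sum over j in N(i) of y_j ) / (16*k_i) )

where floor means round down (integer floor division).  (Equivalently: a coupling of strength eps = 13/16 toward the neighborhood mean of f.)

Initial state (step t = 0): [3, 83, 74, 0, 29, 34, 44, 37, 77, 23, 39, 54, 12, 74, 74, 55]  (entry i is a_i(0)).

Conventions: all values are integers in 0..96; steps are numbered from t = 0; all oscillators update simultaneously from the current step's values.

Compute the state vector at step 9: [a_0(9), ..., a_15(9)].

Answer: [14, 14, 14, 15, 45, 44, 46, 45, 44, 45, 45, 46, 14, 14, 15, 14]

Derivation:
t=0: [3, 83, 74, 0, 29, 34, 44, 37, 77, 23, 39, 54, 12, 74, 74, 55]
t=1: [42, 35, 38, 36, 58, 67, 73, 58, 43, 54, 54, 42, 26, 35, 30, 23]
t=2: [67, 72, 69, 67, 44, 26, 27, 43, 54, 42, 40, 53, 80, 63, 63, 77]
t=3: [33, 26, 26, 32, 55, 69, 67, 56, 45, 54, 54, 44, 15, 32, 30, 15]
t=4: [57, 62, 61, 57, 22, 23, 23, 41, 33, 22, 40, 32, 52, 56, 56, 71]
t=5: [20, 21, 21, 27, 61, 53, 64, 60, 58, 61, 60, 71, 24, 20, 27, 24]
t=6: [54, 50, 55, 54, 20, 21, 20, 25, 23, 20, 25, 23, 52, 54, 54, 58]
t=7: [18, 18, 18, 20, 52, 50, 53, 52, 51, 52, 52, 55, 19, 18, 20, 19]
t=8: [48, 47, 48, 48, 16, 17, 17, 18, 17, 16, 18, 17, 47, 48, 48, 49]
t=9: [14, 14, 14, 15, 45, 44, 46, 45, 44, 45, 45, 46, 14, 14, 15, 14]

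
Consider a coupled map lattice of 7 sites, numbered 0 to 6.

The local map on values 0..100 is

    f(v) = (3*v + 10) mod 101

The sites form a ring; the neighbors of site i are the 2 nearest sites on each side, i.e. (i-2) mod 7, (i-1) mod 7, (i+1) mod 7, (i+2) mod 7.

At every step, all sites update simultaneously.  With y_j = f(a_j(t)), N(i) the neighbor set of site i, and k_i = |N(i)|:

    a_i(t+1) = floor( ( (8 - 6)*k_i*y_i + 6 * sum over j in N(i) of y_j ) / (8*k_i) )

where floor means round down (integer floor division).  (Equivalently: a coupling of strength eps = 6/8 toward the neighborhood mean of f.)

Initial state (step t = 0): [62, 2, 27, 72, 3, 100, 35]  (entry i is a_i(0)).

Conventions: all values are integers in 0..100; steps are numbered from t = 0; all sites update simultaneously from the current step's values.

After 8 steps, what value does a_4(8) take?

Simulating step by step:
t=0: [62, 2, 27, 72, 3, 100, 35]
t=1: [47, 46, 51, 30, 30, 30, 29]
t=2: [69, 69, 71, 82, 92, 90, 79]
t=3: [33, 29, 36, 50, 58, 56, 47]
t=4: [47, 49, 50, 66, 58, 56, 62]
t=5: [66, 53, 51, 53, 65, 63, 73]
t=6: [49, 47, 42, 60, 48, 44, 39]
t=7: [42, 51, 55, 55, 49, 52, 44]
t=8: [54, 57, 61, 66, 61, 54, 51]

Answer: a_4(8) = 61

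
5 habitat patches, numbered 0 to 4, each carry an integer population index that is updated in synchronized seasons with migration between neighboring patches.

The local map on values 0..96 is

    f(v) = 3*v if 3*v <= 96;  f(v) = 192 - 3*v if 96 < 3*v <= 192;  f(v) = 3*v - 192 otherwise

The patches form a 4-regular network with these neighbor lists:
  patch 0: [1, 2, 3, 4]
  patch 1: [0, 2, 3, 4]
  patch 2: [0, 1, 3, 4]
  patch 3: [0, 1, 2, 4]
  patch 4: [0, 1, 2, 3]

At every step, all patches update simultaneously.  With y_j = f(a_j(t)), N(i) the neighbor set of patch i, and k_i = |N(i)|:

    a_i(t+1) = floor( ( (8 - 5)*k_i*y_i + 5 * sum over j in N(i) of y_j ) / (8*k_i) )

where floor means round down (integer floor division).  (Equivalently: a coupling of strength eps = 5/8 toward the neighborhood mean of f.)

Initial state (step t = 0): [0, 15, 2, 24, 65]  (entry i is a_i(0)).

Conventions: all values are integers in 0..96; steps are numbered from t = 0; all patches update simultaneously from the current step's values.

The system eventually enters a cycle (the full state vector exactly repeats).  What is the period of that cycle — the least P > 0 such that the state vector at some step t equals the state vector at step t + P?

Simulating step by step:
t=0: [0, 15, 2, 24, 65]
t=1: [19, 29, 21, 35, 20]
t=2: [67, 74, 69, 74, 68]
t=3: [16, 21, 18, 21, 17]
t=4: [54, 57, 55, 57, 54]
t=5: [26, 24, 26, 24, 26]
t=6: [76, 74, 76, 74, 76]
t=7: [34, 32, 34, 32, 34]
t=8: [91, 93, 91, 93, 91]
t=9: [82, 84, 82, 84, 82]
t=10: [55, 57, 55, 57, 55]
t=11: [25, 23, 25, 23, 25]
t=12: [73, 71, 73, 71, 73]
t=13: [25, 23, 25, 23, 25]

Answer: 2
Key observation: The state at step 11, [25, 23, 25, 23, 25], reappears at step 13 — and no state repeats earlier — so the cycle the system enters has period 2.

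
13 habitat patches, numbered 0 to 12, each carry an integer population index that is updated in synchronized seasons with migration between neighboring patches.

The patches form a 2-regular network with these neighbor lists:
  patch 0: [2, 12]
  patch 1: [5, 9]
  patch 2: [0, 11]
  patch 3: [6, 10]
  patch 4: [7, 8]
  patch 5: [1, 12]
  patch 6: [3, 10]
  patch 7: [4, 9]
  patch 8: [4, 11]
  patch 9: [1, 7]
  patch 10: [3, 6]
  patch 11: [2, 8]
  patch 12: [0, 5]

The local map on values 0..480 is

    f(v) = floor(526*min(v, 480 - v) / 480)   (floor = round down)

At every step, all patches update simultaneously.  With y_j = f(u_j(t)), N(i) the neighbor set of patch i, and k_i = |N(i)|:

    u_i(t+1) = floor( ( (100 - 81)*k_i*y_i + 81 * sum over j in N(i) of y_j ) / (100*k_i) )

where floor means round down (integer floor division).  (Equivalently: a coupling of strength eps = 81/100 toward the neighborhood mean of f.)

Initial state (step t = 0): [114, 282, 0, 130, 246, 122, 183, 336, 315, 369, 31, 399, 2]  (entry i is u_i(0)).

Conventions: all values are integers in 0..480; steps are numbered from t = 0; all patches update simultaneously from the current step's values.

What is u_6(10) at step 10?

Simulating step by step:
t=0: [114, 282, 0, 130, 246, 122, 183, 336, 315, 369, 31, 399, 2]
t=1: [24, 143, 85, 121, 185, 113, 108, 182, 173, 174, 144, 89, 104]
t=2: [88, 156, 67, 136, 195, 132, 139, 196, 157, 179, 131, 132, 81]
t=3: [83, 170, 111, 147, 196, 131, 147, 206, 177, 192, 149, 126, 113]
t=4: [115, 178, 115, 161, 209, 152, 161, 214, 179, 206, 161, 153, 117]
t=5: [126, 195, 142, 176, 217, 162, 176, 228, 197, 216, 176, 162, 142]
t=6: [151, 207, 157, 192, 232, 182, 192, 238, 208, 231, 192, 183, 157]
t=7: [170, 226, 180, 210, 245, 199, 210, 254, 227, 244, 210, 199, 180]
t=8: [194, 239, 201, 230, 249, 221, 230, 255, 239, 249, 230, 221, 201]
t=9: [218, 250, 225, 252, 253, 240, 252, 251, 250, 253, 252, 240, 225]
t=10: [244, 254, 249, 249, 250, 251, 249, 248, 254, 250, 249, 251, 249]

Answer: u_6(10) = 249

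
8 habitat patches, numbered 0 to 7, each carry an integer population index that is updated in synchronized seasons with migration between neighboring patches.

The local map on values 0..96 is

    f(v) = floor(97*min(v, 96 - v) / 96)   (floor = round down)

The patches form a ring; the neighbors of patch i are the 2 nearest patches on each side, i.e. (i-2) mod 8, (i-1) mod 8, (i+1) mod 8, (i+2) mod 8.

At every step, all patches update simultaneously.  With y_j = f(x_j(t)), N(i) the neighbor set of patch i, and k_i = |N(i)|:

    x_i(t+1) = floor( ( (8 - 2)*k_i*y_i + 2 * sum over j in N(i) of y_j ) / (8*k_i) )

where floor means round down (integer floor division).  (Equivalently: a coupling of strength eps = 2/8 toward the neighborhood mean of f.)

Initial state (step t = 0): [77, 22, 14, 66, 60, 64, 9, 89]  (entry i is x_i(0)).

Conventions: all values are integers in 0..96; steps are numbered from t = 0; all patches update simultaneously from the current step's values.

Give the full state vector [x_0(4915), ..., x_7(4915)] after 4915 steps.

Simulating step by step:
t=0: [77, 22, 14, 66, 60, 64, 9, 89]
t=1: [17, 20, 17, 29, 32, 29, 12, 10]
t=2: [16, 19, 18, 27, 29, 26, 14, 12]
t=3: [15, 18, 19, 26, 27, 24, 15, 13]
t=4: [15, 18, 19, 25, 25, 23, 16, 14]
t=5: [15, 18, 19, 24, 23, 22, 16, 15]
t=6: [15, 18, 19, 23, 22, 21, 16, 15]
t=7: [15, 18, 19, 22, 21, 20, 16, 15]
t=8: [15, 17, 19, 21, 20, 19, 16, 15]
t=9: [15, 17, 18, 20, 19, 18, 16, 15]
t=10: [15, 17, 17, 19, 18, 17, 16, 15]
t=11: [15, 16, 17, 18, 17, 17, 16, 15]
t=12: [15, 16, 16, 17, 17, 16, 16, 15]
t=13: [15, 15, 16, 16, 16, 16, 15, 15]
t=14: [15, 15, 15, 15, 15, 15, 15, 15]
t=15: [15, 15, 15, 15, 15, 15, 15, 15]

Answer: [15, 15, 15, 15, 15, 15, 15, 15]
Key observation: The state at step 14, [15, 15, 15, 15, 15, 15, 15, 15], reappears at step 15: the system is in a cycle of period 1 from step 14 on.  Therefore the state at step 4915 equals the state at step 14 + ((4915 - 14) mod 1) = 14, which is [15, 15, 15, 15, 15, 15, 15, 15].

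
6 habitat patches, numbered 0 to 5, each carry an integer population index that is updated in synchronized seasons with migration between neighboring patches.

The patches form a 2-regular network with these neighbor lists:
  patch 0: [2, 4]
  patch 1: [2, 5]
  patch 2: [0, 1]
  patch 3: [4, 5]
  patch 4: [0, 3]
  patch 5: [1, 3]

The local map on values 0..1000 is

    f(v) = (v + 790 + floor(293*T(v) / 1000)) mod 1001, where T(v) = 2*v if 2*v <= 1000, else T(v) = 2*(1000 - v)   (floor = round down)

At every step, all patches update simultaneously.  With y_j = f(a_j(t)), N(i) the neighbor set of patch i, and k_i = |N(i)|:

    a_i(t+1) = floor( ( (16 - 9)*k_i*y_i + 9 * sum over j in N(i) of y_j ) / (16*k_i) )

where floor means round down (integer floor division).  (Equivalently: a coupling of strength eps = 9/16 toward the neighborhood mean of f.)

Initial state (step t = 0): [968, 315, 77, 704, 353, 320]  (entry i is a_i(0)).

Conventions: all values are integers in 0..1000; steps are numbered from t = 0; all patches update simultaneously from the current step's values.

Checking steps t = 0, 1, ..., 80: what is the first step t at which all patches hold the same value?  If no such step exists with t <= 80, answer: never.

Answer: 9
Key observation: Synchronization is absorbing here: once all patches are equal they stay equal, and step 9 is the first all-equal step.

Derivation:
t=0: [968, 315, 77, 704, 353, 320]  (not all equal)
t=1: [693, 465, 697, 472, 557, 397]  (not all equal)
t=2: [645, 534, 623, 522, 601, 481]  (not all equal)
t=3: [633, 593, 624, 588, 619, 574]  (not all equal)
t=4: [634, 621, 630, 619, 629, 615]  (not all equal)
t=5: [635, 632, 634, 631, 634, 630]  (not all equal)
t=6: [637, 636, 636, 636, 636, 635]  (not all equal)
t=7: [638, 637, 638, 637, 638, 637]  (not all equal)
t=8: [639, 638, 638, 638, 638, 638]  (not all equal)
t=9: [639, 639, 639, 639, 639, 639]  (all equal)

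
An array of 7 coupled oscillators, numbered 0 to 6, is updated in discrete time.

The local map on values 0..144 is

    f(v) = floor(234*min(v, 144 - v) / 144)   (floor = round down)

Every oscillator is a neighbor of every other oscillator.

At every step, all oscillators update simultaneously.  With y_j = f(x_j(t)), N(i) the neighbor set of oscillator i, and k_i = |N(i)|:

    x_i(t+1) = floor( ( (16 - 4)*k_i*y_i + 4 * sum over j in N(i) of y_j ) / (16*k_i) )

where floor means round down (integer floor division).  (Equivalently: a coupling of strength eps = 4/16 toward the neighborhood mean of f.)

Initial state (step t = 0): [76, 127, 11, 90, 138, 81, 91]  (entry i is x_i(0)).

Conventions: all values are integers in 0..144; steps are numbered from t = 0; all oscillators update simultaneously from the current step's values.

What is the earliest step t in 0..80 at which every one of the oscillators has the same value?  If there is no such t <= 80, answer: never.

Simulating step by step:
t=0: [76, 127, 11, 90, 138, 81, 91]  (not all equal)
t=1: [96, 37, 30, 79, 24, 90, 79]  (not all equal)
t=2: [77, 64, 55, 96, 49, 83, 96]  (not all equal)
t=3: [102, 100, 89, 81, 82, 96, 81]  (not all equal)
t=4: [73, 75, 88, 97, 96, 80, 97]  (not all equal)
t=5: [108, 106, 91, 81, 82, 100, 81]  (not all equal)
t=6: [65, 67, 85, 96, 95, 74, 96]  (not all equal)
t=7: [101, 103, 94, 82, 83, 107, 82]  (not all equal)
t=8: [72, 70, 81, 94, 94, 66, 94]  (not all equal)
t=9: [111, 108, 100, 85, 85, 104, 85]  (not all equal)
t=10: [59, 63, 72, 89, 89, 68, 89]  (not all equal)
t=11: [96, 101, 111, 91, 91, 106, 91]  (not all equal)
t=12: [76, 70, 59, 82, 82, 64, 82]  (not all equal)
t=13: [108, 110, 97, 100, 100, 103, 100]  (not all equal)
t=14: [60, 58, 73, 69, 69, 66, 69]  (not all equal)
t=15: [99, 97, 112, 110, 110, 107, 110]  (not all equal)
t=16: [69, 71, 54, 56, 56, 60, 56]  (not all equal)
t=17: [107, 109, 90, 92, 92, 97, 92]  (not all equal)
t=18: [64, 61, 83, 81, 81, 75, 81]  (not all equal)
t=19: [103, 100, 100, 102, 102, 109, 102]  (not all equal)
t=20: [66, 69, 69, 67, 67, 59, 67]  (not all equal)
t=21: [107, 110, 110, 107, 107, 98, 107]  (not all equal)
t=22: [60, 56, 56, 60, 60, 70, 60]  (not all equal)
t=23: [97, 92, 92, 97, 97, 108, 97]  (not all equal)
t=24: [75, 81, 81, 75, 75, 63, 75]  (not all equal)
t=25: [110, 103, 103, 110, 110, 103, 110]  (not all equal)
t=26: [56, 64, 64, 56, 56, 64, 56]  (not all equal)
t=27: [92, 101, 101, 92, 92, 101, 92]  (not all equal)
t=28: [82, 71, 71, 82, 82, 71, 82]  (not all equal)
t=29: [101, 112, 112, 101, 101, 112, 101]  (not all equal)
t=30: [66, 54, 54, 66, 66, 54, 66]  (not all equal)
t=31: [104, 90, 90, 104, 104, 90, 104]  (not all equal)
t=32: [67, 83, 83, 67, 67, 83, 67]  (not all equal)
t=33: [106, 100, 100, 106, 106, 100, 106]  (not all equal)
t=34: [62, 69, 69, 62, 62, 69, 62]  (not all equal)
t=35: [101, 110, 110, 101, 101, 110, 101]  (not all equal)
t=36: [67, 57, 57, 67, 67, 57, 67]  (not all equal)
t=37: [106, 94, 94, 106, 106, 94, 106]  (not all equal)
t=38: [63, 77, 77, 63, 63, 77, 63]  (not all equal)
t=39: [102, 107, 107, 102, 102, 107, 102]  (not all equal)
t=40: [67, 61, 61, 67, 67, 61, 67]  (not all equal)
t=41: [106, 100, 100, 106, 106, 100, 106]  (not all equal)

Answer: never
Key observation: The state at step 33 reappears at step 41 — the system is in a cycle of period 8 from step 33 on.  No step 0..41 is synchronized, and the cycle repeats forever, so no step up to 80 (or ever) has all oscillators equal.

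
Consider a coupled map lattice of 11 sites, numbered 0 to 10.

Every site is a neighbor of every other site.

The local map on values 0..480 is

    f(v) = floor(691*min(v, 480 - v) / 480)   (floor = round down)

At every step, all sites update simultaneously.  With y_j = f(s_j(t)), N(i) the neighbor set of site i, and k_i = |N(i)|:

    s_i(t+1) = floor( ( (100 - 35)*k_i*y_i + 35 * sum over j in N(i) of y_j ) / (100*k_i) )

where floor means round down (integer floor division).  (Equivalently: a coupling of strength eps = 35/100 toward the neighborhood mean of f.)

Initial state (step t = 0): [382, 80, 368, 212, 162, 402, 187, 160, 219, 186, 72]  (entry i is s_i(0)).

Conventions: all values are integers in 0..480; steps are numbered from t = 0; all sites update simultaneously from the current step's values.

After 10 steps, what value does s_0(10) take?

Simulating step by step:
t=0: [382, 80, 368, 212, 162, 402, 187, 160, 219, 186, 72]
t=1: [165, 149, 177, 266, 222, 147, 244, 220, 272, 242, 142]
t=2: [252, 238, 262, 295, 302, 236, 314, 300, 290, 316, 231]
t=3: [313, 321, 303, 274, 268, 319, 257, 270, 279, 256, 315]
t=4: [253, 246, 262, 287, 293, 247, 303, 291, 283, 303, 251]
t=5: [314, 320, 306, 284, 279, 319, 269, 280, 287, 269, 316]
t=6: [248, 243, 256, 275, 280, 244, 288, 278, 272, 288, 247]
t=7: [323, 328, 316, 300, 295, 327, 288, 297, 302, 288, 324]
t=8: [234, 229, 240, 254, 258, 230, 264, 256, 252, 264, 232]
t=9: [332, 327, 337, 325, 321, 329, 316, 323, 327, 316, 330]
t=10: [216, 220, 211, 222, 225, 218, 230, 224, 220, 230, 217]

Answer: s_0(10) = 216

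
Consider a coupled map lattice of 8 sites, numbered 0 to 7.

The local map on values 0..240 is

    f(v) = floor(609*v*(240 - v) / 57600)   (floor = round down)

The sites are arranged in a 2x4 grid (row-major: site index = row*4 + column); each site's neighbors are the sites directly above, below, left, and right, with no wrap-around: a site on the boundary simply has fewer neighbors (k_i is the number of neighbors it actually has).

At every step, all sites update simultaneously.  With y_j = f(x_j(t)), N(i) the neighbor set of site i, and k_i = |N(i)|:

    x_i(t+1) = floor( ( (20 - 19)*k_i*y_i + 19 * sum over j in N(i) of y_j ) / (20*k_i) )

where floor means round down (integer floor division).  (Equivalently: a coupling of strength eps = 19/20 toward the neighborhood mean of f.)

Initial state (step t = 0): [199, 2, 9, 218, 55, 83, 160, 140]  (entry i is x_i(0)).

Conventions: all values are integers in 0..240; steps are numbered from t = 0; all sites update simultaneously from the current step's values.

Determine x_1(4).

Simulating step by step:
t=0: [199, 2, 9, 218, 55, 83, 160, 140]
t=1: [57, 77, 61, 82, 111, 85, 103, 95]
t=2: [139, 121, 137, 130, 125, 143, 133, 142]
t=3: [151, 147, 150, 148, 147, 150, 147, 150]
t=4: [143, 142, 143, 142, 142, 143, 142, 143]

Answer: x_1(4) = 142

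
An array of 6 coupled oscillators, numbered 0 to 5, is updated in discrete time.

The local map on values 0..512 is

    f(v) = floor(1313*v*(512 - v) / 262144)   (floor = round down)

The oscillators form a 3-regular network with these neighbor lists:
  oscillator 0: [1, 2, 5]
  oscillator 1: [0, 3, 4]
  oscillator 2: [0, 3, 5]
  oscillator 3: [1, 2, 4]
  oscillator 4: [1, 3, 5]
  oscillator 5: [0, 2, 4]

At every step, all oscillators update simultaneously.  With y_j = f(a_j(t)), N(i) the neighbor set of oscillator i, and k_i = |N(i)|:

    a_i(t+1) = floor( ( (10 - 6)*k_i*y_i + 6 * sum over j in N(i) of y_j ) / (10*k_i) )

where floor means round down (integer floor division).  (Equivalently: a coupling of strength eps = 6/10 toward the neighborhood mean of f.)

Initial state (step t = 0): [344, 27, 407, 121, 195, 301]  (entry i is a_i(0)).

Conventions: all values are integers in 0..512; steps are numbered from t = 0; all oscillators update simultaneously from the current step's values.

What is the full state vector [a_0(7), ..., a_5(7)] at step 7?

Answer: [311, 311, 311, 311, 311, 311]

Derivation:
t=0: [344, 27, 407, 121, 195, 301]
t=1: [235, 192, 254, 212, 247, 289]
t=2: [321, 317, 324, 319, 320, 325]
t=3: [306, 308, 305, 307, 307, 305]
t=4: [315, 314, 315, 315, 315, 315]
t=5: [310, 310, 310, 310, 310, 310]
t=6: [313, 313, 313, 313, 313, 313]
t=7: [311, 311, 311, 311, 311, 311]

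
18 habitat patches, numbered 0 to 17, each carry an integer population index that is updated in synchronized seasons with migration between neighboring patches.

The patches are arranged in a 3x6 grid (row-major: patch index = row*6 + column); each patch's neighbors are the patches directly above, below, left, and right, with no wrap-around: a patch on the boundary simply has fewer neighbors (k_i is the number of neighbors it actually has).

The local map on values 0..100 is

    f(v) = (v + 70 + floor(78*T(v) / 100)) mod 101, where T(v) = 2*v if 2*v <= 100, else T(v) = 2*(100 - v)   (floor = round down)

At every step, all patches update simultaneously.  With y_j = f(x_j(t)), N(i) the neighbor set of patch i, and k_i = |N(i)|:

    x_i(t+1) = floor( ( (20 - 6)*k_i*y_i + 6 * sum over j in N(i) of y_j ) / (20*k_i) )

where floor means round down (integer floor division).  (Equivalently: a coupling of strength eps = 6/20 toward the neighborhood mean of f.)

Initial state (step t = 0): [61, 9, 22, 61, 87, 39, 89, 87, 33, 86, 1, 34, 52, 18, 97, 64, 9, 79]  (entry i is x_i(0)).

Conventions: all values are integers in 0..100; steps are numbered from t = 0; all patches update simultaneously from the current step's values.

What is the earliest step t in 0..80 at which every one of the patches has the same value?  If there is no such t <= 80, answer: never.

Simulating step by step:
t=0: [61, 9, 22, 61, 87, 39, 89, 87, 33, 86, 1, 34, 52, 18, 97, 64, 9, 79]  (not all equal)
t=1: [88, 84, 41, 80, 76, 67, 78, 70, 55, 76, 72, 61, 80, 34, 64, 86, 89, 78]  (not all equal)
t=2: [76, 77, 76, 79, 82, 86, 80, 82, 90, 82, 83, 88, 76, 64, 84, 77, 76, 81]  (not all equal)
t=3: [81, 81, 80, 80, 78, 76, 80, 79, 75, 78, 78, 75, 82, 86, 78, 80, 81, 78]  (not all equal)
t=4: [79, 79, 80, 80, 81, 82, 79, 79, 82, 81, 81, 82, 78, 77, 80, 80, 79, 81]  (not all equal)
t=5: [80, 80, 79, 79, 79, 79, 80, 80, 79, 79, 79, 79, 80, 80, 80, 79, 79, 79]  (not all equal)
t=6: [80, 80, 80, 80, 80, 80, 80, 80, 80, 80, 80, 80, 80, 80, 80, 80, 80, 80]  (all equal)

Answer: 6
Key observation: Synchronization is absorbing here: once all patches are equal they stay equal, and step 6 is the first all-equal step.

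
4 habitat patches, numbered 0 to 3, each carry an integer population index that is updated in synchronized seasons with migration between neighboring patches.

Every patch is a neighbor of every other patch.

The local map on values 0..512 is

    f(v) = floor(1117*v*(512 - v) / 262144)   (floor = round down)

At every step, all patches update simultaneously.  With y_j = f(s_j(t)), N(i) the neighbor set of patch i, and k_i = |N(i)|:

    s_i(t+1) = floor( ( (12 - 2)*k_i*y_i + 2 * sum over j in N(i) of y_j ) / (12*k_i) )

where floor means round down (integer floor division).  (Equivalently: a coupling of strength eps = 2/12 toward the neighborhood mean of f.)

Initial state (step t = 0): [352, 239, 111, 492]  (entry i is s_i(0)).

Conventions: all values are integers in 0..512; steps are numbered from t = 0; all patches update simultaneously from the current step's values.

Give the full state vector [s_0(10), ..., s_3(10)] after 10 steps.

Answer: [277, 277, 277, 277]

Derivation:
t=0: [352, 239, 111, 492]
t=1: [227, 257, 188, 73]
t=2: [266, 269, 254, 158]
t=3: [275, 275, 276, 244]
t=4: [277, 277, 277, 277]
t=5: [277, 277, 277, 277]
t=6: [277, 277, 277, 277]
t=7: [277, 277, 277, 277]
t=8: [277, 277, 277, 277]
t=9: [277, 277, 277, 277]
t=10: [277, 277, 277, 277]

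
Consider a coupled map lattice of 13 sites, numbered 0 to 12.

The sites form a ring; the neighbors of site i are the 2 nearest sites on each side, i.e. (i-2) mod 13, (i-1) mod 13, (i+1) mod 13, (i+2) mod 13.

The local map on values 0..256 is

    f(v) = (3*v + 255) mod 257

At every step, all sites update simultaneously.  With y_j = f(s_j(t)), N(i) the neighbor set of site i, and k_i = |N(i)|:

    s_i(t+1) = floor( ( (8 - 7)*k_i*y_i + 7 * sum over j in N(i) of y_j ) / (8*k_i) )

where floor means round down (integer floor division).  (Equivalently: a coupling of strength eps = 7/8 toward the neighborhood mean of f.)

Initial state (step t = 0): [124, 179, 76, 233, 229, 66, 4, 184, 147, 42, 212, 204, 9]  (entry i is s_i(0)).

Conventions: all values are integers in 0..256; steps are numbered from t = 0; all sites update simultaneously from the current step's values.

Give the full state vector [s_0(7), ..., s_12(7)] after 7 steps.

Answer: [144, 194, 212, 211, 215, 202, 181, 179, 175, 131, 107, 151, 164]

Derivation:
t=0: [124, 179, 76, 233, 229, 66, 4, 184, 147, 42, 212, 204, 9]
t=1: [94, 122, 135, 157, 155, 112, 129, 116, 86, 110, 108, 95, 79]
t=2: [115, 148, 138, 143, 148, 148, 153, 127, 109, 104, 136, 89, 77]
t=3: [136, 163, 156, 176, 178, 171, 147, 125, 123, 82, 96, 114, 122]
t=4: [156, 133, 115, 157, 145, 103, 131, 187, 138, 104, 122, 126, 120]
t=5: [123, 150, 171, 125, 127, 130, 109, 91, 93, 99, 107, 117, 138]
t=6: [165, 162, 149, 167, 139, 86, 71, 57, 42, 45, 74, 91, 118]
t=7: [144, 194, 212, 211, 215, 202, 181, 179, 175, 131, 107, 151, 164]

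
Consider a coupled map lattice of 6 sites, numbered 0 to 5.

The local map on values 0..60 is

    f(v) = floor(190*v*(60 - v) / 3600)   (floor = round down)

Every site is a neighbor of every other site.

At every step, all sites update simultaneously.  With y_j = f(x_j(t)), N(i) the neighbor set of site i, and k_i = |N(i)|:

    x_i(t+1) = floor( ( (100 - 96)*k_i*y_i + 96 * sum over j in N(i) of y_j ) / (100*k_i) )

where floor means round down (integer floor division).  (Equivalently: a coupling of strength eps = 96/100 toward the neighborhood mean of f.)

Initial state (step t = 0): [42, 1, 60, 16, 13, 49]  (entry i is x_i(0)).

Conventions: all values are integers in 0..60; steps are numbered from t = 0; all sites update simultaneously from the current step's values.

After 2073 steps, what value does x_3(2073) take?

Answer: x_3(2073) = 37
Key observation: The state at step 3, [37, 37, 37, 37, 37, 37], reappears at step 5: the system is in a cycle of period 2 from step 3 on.  Therefore the state at step 2073 equals the state at step 3 + ((2073 - 3) mod 2) = 3, which is [37, 37, 37, 37, 37, 37].

Derivation:
t=0: [42, 1, 60, 16, 13, 49]
t=1: [20, 26, 26, 21, 21, 22]
t=2: [44, 43, 43, 44, 44, 44]
t=3: [37, 37, 37, 37, 37, 37]
t=4: [44, 44, 44, 44, 44, 44]
t=5: [37, 37, 37, 37, 37, 37]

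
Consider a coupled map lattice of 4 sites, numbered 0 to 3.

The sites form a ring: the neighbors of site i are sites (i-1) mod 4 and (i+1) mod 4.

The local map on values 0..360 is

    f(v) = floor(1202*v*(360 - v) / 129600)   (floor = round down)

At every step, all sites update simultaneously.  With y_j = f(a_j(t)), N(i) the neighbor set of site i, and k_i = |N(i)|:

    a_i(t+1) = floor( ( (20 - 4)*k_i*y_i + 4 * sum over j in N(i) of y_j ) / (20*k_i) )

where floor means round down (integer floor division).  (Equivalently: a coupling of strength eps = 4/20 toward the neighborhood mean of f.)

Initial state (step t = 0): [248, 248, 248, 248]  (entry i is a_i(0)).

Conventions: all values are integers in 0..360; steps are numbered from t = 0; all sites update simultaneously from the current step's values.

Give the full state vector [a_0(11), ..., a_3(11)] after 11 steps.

Answer: [300, 300, 300, 300]

Derivation:
t=0: [248, 248, 248, 248]
t=1: [257, 257, 257, 257]
t=2: [245, 245, 245, 245]
t=3: [261, 261, 261, 261]
t=4: [239, 239, 239, 239]
t=5: [268, 268, 268, 268]
t=6: [228, 228, 228, 228]
t=7: [279, 279, 279, 279]
t=8: [209, 209, 209, 209]
t=9: [292, 292, 292, 292]
t=10: [184, 184, 184, 184]
t=11: [300, 300, 300, 300]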